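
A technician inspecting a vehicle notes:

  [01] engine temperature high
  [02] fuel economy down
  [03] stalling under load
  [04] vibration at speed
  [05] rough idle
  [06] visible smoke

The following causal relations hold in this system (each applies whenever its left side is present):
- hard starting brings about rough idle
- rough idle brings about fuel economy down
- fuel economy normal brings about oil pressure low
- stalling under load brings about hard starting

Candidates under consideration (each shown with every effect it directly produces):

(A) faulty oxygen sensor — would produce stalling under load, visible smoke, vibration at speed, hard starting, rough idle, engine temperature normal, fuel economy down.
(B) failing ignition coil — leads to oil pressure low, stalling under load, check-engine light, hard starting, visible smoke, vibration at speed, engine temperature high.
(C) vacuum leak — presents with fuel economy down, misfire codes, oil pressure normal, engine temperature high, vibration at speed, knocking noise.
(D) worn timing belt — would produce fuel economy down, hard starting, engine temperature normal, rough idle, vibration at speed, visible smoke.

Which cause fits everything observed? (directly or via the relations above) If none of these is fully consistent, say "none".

B

Checking each candidate against the observations:
(A) faulty oxygen sensor — engine temperature high NO; fuel economy down yes; stalling under load yes; vibration at speed yes; rough idle yes; visible smoke yes
(B) failing ignition coil — accounts for every observation (fuel economy down via hard starting → rough idle → fuel economy down)
(C) vacuum leak — does not account for stalling under load, rough idle, visible smoke
(D) worn timing belt — fails on engine temperature high, stalling under load (predicts engine temperature normal, not engine temperature high)
Only (B) is consistent with every observation.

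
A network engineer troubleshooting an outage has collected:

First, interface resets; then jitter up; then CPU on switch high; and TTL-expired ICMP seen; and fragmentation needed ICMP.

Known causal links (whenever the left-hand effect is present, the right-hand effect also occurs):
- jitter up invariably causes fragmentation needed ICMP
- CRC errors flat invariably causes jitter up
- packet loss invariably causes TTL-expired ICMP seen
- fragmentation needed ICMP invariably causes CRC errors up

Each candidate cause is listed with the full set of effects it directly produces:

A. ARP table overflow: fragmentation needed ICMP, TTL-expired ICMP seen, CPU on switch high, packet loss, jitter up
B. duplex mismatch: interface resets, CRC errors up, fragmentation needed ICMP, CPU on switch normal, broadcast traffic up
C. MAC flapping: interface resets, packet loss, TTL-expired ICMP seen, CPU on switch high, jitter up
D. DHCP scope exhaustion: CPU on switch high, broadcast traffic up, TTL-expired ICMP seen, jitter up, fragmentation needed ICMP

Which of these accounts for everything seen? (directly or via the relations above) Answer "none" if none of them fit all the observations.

C

Per-candidate check:
(A) ARP table overflow — interface resets ✗; jitter up ✓; CPU on switch high ✓; TTL-expired ICMP seen ✓; fragmentation needed ICMP ✓
(B) duplex mismatch — fails on jitter up, CPU on switch high, TTL-expired ICMP seen (predicts CPU on switch normal, not CPU on switch high)
(C) MAC flapping — accounts for every observation (fragmentation needed ICMP via jitter up → fragmentation needed ICMP)
(D) DHCP scope exhaustion — interface resets ✗; jitter up ✓; CPU on switch high ✓; TTL-expired ICMP seen ✓; fragmentation needed ICMP ✓
Only (C) is consistent with every observation.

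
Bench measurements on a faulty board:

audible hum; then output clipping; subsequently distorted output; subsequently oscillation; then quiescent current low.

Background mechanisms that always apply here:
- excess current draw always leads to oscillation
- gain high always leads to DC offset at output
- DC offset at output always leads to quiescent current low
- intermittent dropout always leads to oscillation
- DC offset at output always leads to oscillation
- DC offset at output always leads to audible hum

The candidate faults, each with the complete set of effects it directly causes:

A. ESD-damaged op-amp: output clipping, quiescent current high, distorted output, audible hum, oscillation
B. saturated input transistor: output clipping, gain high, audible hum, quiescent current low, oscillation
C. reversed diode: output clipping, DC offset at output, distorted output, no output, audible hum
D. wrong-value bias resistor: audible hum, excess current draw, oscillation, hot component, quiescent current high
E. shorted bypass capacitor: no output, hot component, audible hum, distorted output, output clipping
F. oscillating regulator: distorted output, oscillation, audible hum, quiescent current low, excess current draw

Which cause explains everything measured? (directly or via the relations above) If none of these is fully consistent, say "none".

C

For each candidate, compare predicted effects to what was observed:
(A) ESD-damaged op-amp — fails on quiescent current low (predicts quiescent current high, not quiescent current low)
(B) saturated input transistor — does not account for distorted output
(C) reversed diode — audible hum yes; output clipping yes; distorted output yes; oscillation yes (through DC offset at output → oscillation); quiescent current low yes (through DC offset at output → quiescent current low)
(D) wrong-value bias resistor — audible hum yes; output clipping NO; distorted output NO; oscillation yes; quiescent current low NO
(E) shorted bypass capacitor — does not account for oscillation, quiescent current low
(F) oscillating regulator — audible hum yes; output clipping NO; distorted output yes; oscillation yes; quiescent current low yes
(C) alone accounts for all the evidence.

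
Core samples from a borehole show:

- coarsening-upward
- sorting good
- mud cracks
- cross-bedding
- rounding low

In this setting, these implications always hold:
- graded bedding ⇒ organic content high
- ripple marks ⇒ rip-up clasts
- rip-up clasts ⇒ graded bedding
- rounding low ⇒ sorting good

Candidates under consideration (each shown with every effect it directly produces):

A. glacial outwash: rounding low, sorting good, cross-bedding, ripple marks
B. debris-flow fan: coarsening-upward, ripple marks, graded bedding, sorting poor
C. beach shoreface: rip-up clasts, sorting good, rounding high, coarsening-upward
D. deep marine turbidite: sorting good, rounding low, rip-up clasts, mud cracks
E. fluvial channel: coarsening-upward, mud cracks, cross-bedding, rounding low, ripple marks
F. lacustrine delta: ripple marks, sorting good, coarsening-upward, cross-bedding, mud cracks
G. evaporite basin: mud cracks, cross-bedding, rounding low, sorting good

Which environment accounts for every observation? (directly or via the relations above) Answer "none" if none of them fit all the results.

E

Checking each candidate against the observations:
(A) glacial outwash — coarsening-upward NO; sorting good yes; mud cracks NO; cross-bedding yes; rounding low yes
(B) debris-flow fan — fails on sorting good, mud cracks, cross-bedding, rounding low (predicts sorting poor, not sorting good)
(C) beach shoreface — fails on mud cracks, cross-bedding, rounding low (predicts rounding high, not rounding low)
(D) deep marine turbidite — coarsening-upward NO; sorting good yes; mud cracks yes; cross-bedding NO; rounding low yes
(E) fluvial channel — coarsening-upward yes; sorting good yes (by rounding low → sorting good); mud cracks yes; cross-bedding yes; rounding low yes
(F) lacustrine delta — coarsening-upward yes; sorting good yes; mud cracks yes; cross-bedding yes; rounding low NO
(G) evaporite basin — coarsening-upward NO; sorting good yes; mud cracks yes; cross-bedding yes; rounding low yes
Only (E) is consistent with every observation.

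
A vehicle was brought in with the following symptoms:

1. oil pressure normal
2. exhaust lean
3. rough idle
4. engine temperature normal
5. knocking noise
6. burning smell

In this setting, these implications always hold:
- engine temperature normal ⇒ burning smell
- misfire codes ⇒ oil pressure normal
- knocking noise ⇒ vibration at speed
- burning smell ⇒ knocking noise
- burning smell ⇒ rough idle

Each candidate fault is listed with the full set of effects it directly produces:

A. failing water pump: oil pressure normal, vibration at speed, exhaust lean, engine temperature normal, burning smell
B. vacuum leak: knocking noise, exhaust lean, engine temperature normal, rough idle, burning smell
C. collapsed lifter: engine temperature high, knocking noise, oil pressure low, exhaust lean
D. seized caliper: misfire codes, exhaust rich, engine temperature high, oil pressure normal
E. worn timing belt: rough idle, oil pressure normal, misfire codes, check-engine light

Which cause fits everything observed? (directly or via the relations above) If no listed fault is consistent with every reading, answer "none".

Testing each hypothesis:
(A) failing water pump — accounts for every observation (rough idle via burning smell → rough idle)
(B) vacuum leak — oil pressure normal NO; exhaust lean yes; rough idle yes; engine temperature normal yes; knocking noise yes; burning smell yes
(C) collapsed lifter — oil pressure normal NO; exhaust lean yes; rough idle NO; engine temperature normal NO; knocking noise yes; burning smell NO
(D) seized caliper — oil pressure normal yes; exhaust lean NO; rough idle NO; engine temperature normal NO; knocking noise NO; burning smell NO
(E) worn timing belt — oil pressure normal yes; exhaust lean NO; rough idle yes; engine temperature normal NO; knocking noise NO; burning smell NO
Only (A) is consistent with every observation.

A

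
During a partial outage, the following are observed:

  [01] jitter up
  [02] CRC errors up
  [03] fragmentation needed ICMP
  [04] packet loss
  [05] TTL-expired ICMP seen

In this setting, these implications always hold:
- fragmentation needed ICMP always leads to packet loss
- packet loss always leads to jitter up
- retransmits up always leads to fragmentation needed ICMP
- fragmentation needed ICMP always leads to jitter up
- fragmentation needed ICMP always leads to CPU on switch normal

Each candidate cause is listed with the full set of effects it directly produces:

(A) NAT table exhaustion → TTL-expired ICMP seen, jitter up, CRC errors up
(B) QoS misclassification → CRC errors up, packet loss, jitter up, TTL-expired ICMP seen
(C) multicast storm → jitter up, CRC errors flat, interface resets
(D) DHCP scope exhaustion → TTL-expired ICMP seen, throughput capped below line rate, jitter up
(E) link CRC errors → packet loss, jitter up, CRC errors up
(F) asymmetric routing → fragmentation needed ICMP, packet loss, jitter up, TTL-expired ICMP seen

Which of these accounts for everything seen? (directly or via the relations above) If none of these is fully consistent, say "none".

Per-candidate check:
(A) NAT table exhaustion — jitter up yes; CRC errors up yes; fragmentation needed ICMP NO; packet loss NO; TTL-expired ICMP seen yes
(B) QoS misclassification — does not account for fragmentation needed ICMP
(C) multicast storm — jitter up yes; CRC errors up NO; fragmentation needed ICMP NO; packet loss NO; TTL-expired ICMP seen NO
(D) DHCP scope exhaustion — does not account for CRC errors up, fragmentation needed ICMP, packet loss
(E) link CRC errors — jitter up yes; CRC errors up yes; fragmentation needed ICMP NO; packet loss yes; TTL-expired ICMP seen NO
(F) asymmetric routing — jitter up yes; CRC errors up NO; fragmentation needed ICMP yes; packet loss yes; TTL-expired ICMP seen yes
No candidate is consistent with all observations.

none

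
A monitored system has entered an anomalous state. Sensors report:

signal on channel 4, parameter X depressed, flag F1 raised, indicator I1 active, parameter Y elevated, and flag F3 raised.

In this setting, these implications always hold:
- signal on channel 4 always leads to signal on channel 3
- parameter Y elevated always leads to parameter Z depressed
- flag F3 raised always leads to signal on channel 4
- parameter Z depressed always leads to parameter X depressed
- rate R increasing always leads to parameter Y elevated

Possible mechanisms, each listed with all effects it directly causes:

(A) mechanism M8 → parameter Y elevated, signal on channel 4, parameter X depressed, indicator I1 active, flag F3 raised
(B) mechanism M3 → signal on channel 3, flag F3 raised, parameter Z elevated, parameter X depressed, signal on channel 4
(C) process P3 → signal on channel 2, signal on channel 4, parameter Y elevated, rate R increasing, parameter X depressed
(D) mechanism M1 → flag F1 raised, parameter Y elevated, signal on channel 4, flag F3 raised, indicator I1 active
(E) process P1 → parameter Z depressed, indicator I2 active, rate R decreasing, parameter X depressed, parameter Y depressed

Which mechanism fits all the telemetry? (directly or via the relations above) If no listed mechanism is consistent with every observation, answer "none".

D

Checking each candidate against the observations:
(A) mechanism M8 — does not account for flag F1 raised
(B) mechanism M3 — signal on channel 4 +; parameter X depressed +; flag F1 raised -; indicator I1 active -; parameter Y elevated -; flag F3 raised +
(C) process P3 — does not account for flag F1 raised, indicator I1 active, flag F3 raised
(D) mechanism M1 — accounts for every observation (parameter X depressed through parameter Y elevated → parameter Z depressed → parameter X depressed)
(E) process P1 — fails on signal on channel 4, flag F1 raised, indicator I1 active, parameter Y elevated, flag F3 raised (predicts parameter Y depressed, not parameter Y elevated)
Only (D) is consistent with every observation.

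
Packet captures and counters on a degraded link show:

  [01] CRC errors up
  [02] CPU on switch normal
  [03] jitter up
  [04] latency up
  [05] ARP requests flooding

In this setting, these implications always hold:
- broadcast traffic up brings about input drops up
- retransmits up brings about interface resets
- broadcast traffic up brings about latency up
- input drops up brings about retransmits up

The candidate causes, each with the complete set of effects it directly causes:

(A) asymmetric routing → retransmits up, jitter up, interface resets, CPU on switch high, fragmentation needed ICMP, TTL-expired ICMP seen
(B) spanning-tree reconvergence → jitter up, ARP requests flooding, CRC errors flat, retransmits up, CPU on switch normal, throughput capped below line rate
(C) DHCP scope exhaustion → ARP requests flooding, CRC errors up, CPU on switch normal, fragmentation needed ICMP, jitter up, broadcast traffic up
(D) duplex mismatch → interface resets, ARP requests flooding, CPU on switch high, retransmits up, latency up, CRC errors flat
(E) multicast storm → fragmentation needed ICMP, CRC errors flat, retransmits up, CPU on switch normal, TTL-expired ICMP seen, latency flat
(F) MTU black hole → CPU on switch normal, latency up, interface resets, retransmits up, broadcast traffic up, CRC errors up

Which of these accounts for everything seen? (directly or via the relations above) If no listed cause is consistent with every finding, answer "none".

C

For each candidate, compare predicted effects to what was observed:
(A) asymmetric routing — fails on CRC errors up, CPU on switch normal, latency up, ARP requests flooding (predicts CPU on switch high, not CPU on switch normal)
(B) spanning-tree reconvergence — fails on CRC errors up, latency up (predicts CRC errors flat, not CRC errors up)
(C) DHCP scope exhaustion — accounts for every observation (latency up through broadcast traffic up → latency up)
(D) duplex mismatch — fails on CRC errors up, CPU on switch normal, jitter up (predicts CRC errors flat, not CRC errors up; predicts CPU on switch high, not CPU on switch normal)
(E) multicast storm — CRC errors up miss; CPU on switch normal match; jitter up miss; latency up miss; ARP requests flooding miss
(F) MTU black hole — does not account for jitter up, ARP requests flooding
(C) alone accounts for all the evidence.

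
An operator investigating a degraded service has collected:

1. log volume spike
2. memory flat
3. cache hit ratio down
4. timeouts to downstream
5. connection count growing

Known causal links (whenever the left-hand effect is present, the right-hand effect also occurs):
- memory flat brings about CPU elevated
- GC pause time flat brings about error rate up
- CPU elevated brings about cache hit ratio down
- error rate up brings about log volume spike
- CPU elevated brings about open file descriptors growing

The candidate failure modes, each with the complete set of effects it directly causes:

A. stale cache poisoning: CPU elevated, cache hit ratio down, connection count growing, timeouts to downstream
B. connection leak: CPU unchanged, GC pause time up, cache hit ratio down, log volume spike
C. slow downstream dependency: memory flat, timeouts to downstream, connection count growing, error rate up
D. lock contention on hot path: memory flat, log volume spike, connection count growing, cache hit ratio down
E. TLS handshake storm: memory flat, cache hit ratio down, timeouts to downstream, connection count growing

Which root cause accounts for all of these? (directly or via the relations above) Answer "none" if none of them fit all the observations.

C

Checking each candidate against the observations:
(A) stale cache poisoning — does not account for log volume spike, memory flat
(B) connection leak — does not account for memory flat, timeouts to downstream, connection count growing
(C) slow downstream dependency — accounts for every observation (log volume spike by error rate up → log volume spike)
(D) lock contention on hot path — log volume spike ✓; memory flat ✓; cache hit ratio down ✓; timeouts to downstream ✗; connection count growing ✓
(E) TLS handshake storm — log volume spike ✗; memory flat ✓; cache hit ratio down ✓; timeouts to downstream ✓; connection count growing ✓
Only (C) is consistent with every observation.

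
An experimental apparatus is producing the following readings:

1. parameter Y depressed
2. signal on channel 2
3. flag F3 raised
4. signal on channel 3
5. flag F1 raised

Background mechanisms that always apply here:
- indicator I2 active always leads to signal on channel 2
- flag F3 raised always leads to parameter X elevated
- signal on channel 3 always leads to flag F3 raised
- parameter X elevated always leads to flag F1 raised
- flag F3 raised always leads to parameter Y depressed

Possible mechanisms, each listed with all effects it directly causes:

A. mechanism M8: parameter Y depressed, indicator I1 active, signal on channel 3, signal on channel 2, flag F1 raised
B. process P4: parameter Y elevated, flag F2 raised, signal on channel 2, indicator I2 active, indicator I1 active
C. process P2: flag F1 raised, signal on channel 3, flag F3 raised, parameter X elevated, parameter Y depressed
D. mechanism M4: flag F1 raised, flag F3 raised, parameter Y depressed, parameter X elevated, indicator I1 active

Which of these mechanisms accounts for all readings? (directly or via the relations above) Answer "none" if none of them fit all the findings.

Checking each candidate against the observations:
(A) mechanism M8 — accounts for every observation (flag F3 raised through signal on channel 3 → flag F3 raised)
(B) process P4 — parameter Y depressed ✗; signal on channel 2 ✓; flag F3 raised ✗; signal on channel 3 ✗; flag F1 raised ✗
(C) process P2 — parameter Y depressed ✓; signal on channel 2 ✗; flag F3 raised ✓; signal on channel 3 ✓; flag F1 raised ✓
(D) mechanism M4 — parameter Y depressed ✓; signal on channel 2 ✗; flag F3 raised ✓; signal on channel 3 ✗; flag F1 raised ✓
(A) is the only candidate with no mismatches.

A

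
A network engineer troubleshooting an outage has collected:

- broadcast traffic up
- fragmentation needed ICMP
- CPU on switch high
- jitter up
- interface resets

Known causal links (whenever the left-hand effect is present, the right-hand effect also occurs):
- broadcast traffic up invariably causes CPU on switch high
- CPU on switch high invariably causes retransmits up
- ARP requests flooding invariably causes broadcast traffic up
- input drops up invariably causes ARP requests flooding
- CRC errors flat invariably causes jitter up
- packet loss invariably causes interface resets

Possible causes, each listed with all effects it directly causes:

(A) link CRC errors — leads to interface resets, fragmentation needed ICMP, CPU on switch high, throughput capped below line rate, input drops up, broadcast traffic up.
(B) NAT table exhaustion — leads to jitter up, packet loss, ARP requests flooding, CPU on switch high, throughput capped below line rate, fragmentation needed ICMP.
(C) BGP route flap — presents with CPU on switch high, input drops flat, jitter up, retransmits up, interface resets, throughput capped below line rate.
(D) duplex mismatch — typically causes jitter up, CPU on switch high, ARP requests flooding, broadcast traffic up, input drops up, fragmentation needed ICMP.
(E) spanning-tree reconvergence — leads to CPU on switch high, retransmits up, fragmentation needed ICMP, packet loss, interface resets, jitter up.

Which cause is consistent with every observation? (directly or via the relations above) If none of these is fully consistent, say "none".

B

For each candidate, compare predicted effects to what was observed:
(A) link CRC errors — does not account for jitter up
(B) NAT table exhaustion — broadcast traffic up + (by ARP requests flooding → broadcast traffic up); fragmentation needed ICMP +; CPU on switch high +; jitter up +; interface resets + (by packet loss → interface resets)
(C) BGP route flap — does not account for broadcast traffic up, fragmentation needed ICMP
(D) duplex mismatch — does not account for interface resets
(E) spanning-tree reconvergence — broadcast traffic up -; fragmentation needed ICMP +; CPU on switch high +; jitter up +; interface resets +
Only (B) is consistent with every observation.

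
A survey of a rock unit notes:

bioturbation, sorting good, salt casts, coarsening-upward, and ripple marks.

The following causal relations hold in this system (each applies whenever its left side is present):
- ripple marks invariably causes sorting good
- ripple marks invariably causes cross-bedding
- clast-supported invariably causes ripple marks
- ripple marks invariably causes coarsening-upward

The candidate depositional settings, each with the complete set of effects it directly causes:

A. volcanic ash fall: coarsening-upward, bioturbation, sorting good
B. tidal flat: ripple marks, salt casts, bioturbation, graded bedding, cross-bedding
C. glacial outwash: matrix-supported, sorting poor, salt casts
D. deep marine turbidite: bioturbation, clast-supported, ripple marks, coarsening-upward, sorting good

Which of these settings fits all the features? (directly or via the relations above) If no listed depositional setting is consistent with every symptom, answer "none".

Per-candidate check:
(A) volcanic ash fall — bioturbation ✓; sorting good ✓; salt casts ✗; coarsening-upward ✓; ripple marks ✗
(B) tidal flat — accounts for every observation (sorting good via ripple marks → sorting good)
(C) glacial outwash — fails on bioturbation, sorting good, coarsening-upward, ripple marks (predicts sorting poor, not sorting good)
(D) deep marine turbidite — does not account for salt casts
(B) alone accounts for all the evidence.

B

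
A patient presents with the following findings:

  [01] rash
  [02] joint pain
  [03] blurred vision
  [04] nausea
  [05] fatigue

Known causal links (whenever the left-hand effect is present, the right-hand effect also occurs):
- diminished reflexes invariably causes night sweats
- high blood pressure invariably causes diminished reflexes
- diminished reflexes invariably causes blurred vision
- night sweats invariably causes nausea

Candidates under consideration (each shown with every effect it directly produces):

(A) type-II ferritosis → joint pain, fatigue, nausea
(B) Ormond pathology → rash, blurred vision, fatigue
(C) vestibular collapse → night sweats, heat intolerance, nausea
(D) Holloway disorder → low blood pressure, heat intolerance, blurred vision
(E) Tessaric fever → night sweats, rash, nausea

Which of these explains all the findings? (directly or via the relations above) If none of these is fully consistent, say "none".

Testing each hypothesis:
(A) type-II ferritosis — rash ✗; joint pain ✓; blurred vision ✗; nausea ✓; fatigue ✓
(B) Ormond pathology — rash ✓; joint pain ✗; blurred vision ✓; nausea ✗; fatigue ✓
(C) vestibular collapse — rash ✗; joint pain ✗; blurred vision ✗; nausea ✓; fatigue ✗
(D) Holloway disorder — rash ✗; joint pain ✗; blurred vision ✓; nausea ✗; fatigue ✗
(E) Tessaric fever — does not account for joint pain, blurred vision, fatigue
None of the listed candidates fits everything.

none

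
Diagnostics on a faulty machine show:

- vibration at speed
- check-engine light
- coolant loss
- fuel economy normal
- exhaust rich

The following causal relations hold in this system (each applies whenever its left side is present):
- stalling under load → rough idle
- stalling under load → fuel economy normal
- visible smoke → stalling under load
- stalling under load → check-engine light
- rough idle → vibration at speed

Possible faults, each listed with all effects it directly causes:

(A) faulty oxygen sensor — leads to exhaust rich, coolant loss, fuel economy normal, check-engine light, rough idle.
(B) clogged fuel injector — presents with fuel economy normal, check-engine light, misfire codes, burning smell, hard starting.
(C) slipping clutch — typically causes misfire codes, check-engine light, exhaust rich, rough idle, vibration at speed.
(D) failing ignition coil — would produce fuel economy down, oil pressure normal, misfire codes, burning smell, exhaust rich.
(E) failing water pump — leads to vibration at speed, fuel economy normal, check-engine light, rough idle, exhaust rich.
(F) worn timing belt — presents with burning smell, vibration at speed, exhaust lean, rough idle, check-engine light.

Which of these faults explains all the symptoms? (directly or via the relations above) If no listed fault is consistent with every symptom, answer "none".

For each candidate, compare predicted effects to what was observed:
(A) faulty oxygen sensor — vibration at speed yes (via rough idle → vibration at speed); check-engine light yes; coolant loss yes; fuel economy normal yes; exhaust rich yes
(B) clogged fuel injector — vibration at speed NO; check-engine light yes; coolant loss NO; fuel economy normal yes; exhaust rich NO
(C) slipping clutch — does not account for coolant loss, fuel economy normal
(D) failing ignition coil — vibration at speed NO; check-engine light NO; coolant loss NO; fuel economy normal NO; exhaust rich yes
(E) failing water pump — vibration at speed yes; check-engine light yes; coolant loss NO; fuel economy normal yes; exhaust rich yes
(F) worn timing belt — vibration at speed yes; check-engine light yes; coolant loss NO; fuel economy normal NO; exhaust rich NO
(A) alone accounts for all the evidence.

A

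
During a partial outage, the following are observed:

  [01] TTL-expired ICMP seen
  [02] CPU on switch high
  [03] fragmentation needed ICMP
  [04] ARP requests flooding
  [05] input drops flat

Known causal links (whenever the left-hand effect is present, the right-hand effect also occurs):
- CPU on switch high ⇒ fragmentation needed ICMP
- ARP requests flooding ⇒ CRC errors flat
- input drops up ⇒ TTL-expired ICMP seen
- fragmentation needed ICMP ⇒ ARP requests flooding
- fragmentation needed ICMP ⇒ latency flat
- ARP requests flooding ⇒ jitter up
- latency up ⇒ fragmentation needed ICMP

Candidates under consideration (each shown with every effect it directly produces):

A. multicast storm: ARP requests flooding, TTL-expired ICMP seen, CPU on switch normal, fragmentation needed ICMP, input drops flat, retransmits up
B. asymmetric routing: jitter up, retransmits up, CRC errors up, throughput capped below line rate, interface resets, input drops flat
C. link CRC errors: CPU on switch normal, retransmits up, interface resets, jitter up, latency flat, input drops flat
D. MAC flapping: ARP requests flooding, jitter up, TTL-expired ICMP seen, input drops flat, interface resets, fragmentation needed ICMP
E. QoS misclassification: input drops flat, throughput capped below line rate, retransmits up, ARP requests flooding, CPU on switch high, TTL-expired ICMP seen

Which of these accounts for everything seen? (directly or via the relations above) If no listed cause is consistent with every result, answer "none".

E

Testing each hypothesis:
(A) multicast storm — fails on CPU on switch high (predicts CPU on switch normal, not CPU on switch high)
(B) asymmetric routing — TTL-expired ICMP seen NO; CPU on switch high NO; fragmentation needed ICMP NO; ARP requests flooding NO; input drops flat yes
(C) link CRC errors — TTL-expired ICMP seen NO; CPU on switch high NO; fragmentation needed ICMP NO; ARP requests flooding NO; input drops flat yes
(D) MAC flapping — does not account for CPU on switch high
(E) QoS misclassification — TTL-expired ICMP seen yes; CPU on switch high yes; fragmentation needed ICMP yes (by CPU on switch high → fragmentation needed ICMP); ARP requests flooding yes; input drops flat yes
Only (E) is consistent with every observation.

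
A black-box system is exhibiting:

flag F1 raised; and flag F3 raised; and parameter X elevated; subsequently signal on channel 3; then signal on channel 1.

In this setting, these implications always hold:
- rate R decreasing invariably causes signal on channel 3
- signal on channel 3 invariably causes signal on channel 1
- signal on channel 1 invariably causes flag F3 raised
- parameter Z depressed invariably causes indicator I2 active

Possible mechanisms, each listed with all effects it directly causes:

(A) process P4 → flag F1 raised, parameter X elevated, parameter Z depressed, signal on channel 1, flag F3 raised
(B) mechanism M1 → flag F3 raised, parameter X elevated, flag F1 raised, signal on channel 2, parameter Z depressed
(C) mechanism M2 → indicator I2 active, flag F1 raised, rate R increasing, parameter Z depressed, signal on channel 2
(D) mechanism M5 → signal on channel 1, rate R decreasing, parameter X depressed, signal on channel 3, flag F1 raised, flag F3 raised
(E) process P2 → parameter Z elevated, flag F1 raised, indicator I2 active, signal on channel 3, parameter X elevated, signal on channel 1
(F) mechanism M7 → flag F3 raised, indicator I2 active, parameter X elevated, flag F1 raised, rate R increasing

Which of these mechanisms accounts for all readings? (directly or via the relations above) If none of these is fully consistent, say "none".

E

Checking each candidate against the observations:
(A) process P4 — flag F1 raised yes; flag F3 raised yes; parameter X elevated yes; signal on channel 3 NO; signal on channel 1 yes
(B) mechanism M1 — does not account for signal on channel 3, signal on channel 1
(C) mechanism M2 — does not account for flag F3 raised, parameter X elevated, signal on channel 3, signal on channel 1
(D) mechanism M5 — flag F1 raised yes; flag F3 raised yes; parameter X elevated NO; signal on channel 3 yes; signal on channel 1 yes
(E) process P2 — flag F1 raised yes; flag F3 raised yes (through signal on channel 1 → flag F3 raised); parameter X elevated yes; signal on channel 3 yes; signal on channel 1 yes
(F) mechanism M7 — does not account for signal on channel 3, signal on channel 1
(E) alone accounts for all the evidence.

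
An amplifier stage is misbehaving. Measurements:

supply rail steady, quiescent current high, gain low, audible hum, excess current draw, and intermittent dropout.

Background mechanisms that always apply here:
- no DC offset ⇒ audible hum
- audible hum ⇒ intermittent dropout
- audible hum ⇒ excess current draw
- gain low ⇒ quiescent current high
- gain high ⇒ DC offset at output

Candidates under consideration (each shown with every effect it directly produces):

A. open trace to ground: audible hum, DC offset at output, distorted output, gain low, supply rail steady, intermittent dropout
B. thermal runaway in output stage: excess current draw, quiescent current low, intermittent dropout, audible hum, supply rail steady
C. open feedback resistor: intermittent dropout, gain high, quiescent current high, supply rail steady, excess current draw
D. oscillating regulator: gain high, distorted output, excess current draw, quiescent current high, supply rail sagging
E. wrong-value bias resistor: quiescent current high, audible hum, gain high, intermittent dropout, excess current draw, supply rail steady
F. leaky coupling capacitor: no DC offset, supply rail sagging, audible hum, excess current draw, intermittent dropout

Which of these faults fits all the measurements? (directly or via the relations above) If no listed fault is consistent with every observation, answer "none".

Checking each candidate against the observations:
(A) open trace to ground — accounts for every observation (quiescent current high by gain low → quiescent current high)
(B) thermal runaway in output stage — fails on quiescent current high, gain low (predicts quiescent current low, not quiescent current high)
(C) open feedback resistor — fails on gain low, audible hum (predicts gain high, not gain low)
(D) oscillating regulator — supply rail steady -; quiescent current high +; gain low -; audible hum -; excess current draw +; intermittent dropout -
(E) wrong-value bias resistor — fails on gain low (predicts gain high, not gain low)
(F) leaky coupling capacitor — supply rail steady -; quiescent current high -; gain low -; audible hum +; excess current draw +; intermittent dropout +
(A) alone accounts for all the evidence.

A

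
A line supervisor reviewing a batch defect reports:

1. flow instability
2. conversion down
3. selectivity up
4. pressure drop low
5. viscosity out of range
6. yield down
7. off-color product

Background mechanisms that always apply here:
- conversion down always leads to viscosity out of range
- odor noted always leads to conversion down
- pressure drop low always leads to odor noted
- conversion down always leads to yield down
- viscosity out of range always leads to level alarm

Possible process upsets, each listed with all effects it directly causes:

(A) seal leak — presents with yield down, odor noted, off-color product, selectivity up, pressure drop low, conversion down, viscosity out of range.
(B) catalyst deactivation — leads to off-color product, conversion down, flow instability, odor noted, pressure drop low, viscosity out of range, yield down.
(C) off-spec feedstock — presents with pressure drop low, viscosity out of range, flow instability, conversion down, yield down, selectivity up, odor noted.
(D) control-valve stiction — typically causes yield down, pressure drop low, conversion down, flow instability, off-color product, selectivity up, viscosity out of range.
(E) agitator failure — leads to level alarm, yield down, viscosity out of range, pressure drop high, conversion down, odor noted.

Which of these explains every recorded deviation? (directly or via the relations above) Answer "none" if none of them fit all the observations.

Per-candidate check:
(A) seal leak — flow instability miss; conversion down match; selectivity up match; pressure drop low match; viscosity out of range match; yield down match; off-color product match
(B) catalyst deactivation — flow instability match; conversion down match; selectivity up miss; pressure drop low match; viscosity out of range match; yield down match; off-color product match
(C) off-spec feedstock — does not account for off-color product
(D) control-valve stiction — accounts for every observation
(E) agitator failure — flow instability miss; conversion down match; selectivity up miss; pressure drop low miss; viscosity out of range match; yield down match; off-color product miss
Only (D) is consistent with every observation.

D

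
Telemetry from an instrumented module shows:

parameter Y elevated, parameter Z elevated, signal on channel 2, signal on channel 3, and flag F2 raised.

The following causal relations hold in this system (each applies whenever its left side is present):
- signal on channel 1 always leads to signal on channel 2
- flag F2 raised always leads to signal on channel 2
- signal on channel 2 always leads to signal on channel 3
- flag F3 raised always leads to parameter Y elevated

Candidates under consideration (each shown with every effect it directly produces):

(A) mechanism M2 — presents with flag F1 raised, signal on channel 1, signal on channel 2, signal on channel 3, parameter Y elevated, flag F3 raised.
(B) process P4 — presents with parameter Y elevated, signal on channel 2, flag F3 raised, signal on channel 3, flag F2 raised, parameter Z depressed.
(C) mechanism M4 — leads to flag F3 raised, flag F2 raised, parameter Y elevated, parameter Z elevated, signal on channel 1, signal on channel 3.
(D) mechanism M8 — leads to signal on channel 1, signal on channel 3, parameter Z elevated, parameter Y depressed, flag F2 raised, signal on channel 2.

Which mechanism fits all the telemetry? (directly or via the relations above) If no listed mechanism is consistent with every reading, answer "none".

Per-candidate check:
(A) mechanism M2 — parameter Y elevated +; parameter Z elevated -; signal on channel 2 +; signal on channel 3 +; flag F2 raised -
(B) process P4 — parameter Y elevated +; parameter Z elevated -; signal on channel 2 +; signal on channel 3 +; flag F2 raised +
(C) mechanism M4 — accounts for every observation (signal on channel 2 through signal on channel 1 → signal on channel 2)
(D) mechanism M8 — fails on parameter Y elevated (predicts parameter Y depressed, not parameter Y elevated)
Only (C) is consistent with every observation.

C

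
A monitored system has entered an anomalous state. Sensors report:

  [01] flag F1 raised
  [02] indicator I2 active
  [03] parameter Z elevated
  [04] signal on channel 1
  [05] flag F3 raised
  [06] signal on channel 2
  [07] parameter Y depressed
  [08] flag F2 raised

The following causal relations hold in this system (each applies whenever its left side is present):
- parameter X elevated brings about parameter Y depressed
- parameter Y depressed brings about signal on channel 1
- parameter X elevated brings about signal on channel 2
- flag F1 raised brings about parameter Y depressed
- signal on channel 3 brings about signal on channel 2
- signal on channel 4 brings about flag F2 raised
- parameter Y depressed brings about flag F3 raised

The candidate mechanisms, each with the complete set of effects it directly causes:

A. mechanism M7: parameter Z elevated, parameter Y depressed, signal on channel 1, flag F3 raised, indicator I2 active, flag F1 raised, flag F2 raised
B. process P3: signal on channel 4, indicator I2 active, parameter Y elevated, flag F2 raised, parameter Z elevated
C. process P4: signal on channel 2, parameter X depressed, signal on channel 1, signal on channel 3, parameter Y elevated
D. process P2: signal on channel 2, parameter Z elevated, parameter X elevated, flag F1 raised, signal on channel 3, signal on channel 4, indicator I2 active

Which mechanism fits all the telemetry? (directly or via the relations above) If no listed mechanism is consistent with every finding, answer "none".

Checking each candidate against the observations:
(A) mechanism M7 — flag F1 raised ✓; indicator I2 active ✓; parameter Z elevated ✓; signal on channel 1 ✓; flag F3 raised ✓; signal on channel 2 ✗; parameter Y depressed ✓; flag F2 raised ✓
(B) process P3 — flag F1 raised ✗; indicator I2 active ✓; parameter Z elevated ✓; signal on channel 1 ✗; flag F3 raised ✗; signal on channel 2 ✗; parameter Y depressed ✗; flag F2 raised ✓
(C) process P4 — flag F1 raised ✗; indicator I2 active ✗; parameter Z elevated ✗; signal on channel 1 ✓; flag F3 raised ✗; signal on channel 2 ✓; parameter Y depressed ✗; flag F2 raised ✗
(D) process P2 — accounts for every observation (signal on channel 1 through flag F1 raised → parameter Y depressed → signal on channel 1)
Only (D) is consistent with every observation.

D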